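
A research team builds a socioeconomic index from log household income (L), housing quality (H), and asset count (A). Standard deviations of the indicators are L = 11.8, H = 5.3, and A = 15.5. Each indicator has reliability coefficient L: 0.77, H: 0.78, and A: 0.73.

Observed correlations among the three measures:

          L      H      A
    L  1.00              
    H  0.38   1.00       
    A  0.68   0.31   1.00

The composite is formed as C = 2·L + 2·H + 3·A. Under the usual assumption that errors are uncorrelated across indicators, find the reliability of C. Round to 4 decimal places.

0.8472

Var(C) = 2²·11.8² + 2²·5.3² + 3²·15.5² + 2·[4·11.8·5.3·0.38 + 6·11.8·15.5·0.68 + 6·5.3·15.5·0.31] = 2831.57 + 1988.18 = 4819.75.
With uncorrelated errors the cross-covariances are all true-score covariance, so they carry over unchanged; only the diagonal terms shrink to ρᵢσᵢ².
True-score variance = [2²·11.8²·0.77 + 2²·5.3²·0.78 + 3²·15.5²·0.73] + 1988.18 = 2094.94 + 1988.18 = 4083.13.
Reliability = 4083.13 / 4819.75 = 0.8472.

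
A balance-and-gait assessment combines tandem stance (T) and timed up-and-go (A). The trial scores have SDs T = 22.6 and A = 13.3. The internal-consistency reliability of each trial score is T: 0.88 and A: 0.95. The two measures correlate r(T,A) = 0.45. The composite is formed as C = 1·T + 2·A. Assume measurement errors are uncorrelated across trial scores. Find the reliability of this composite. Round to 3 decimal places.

Var(C) = 22.6² + 2²·13.3² + 2·[2·22.6·13.3·0.45] = 1218.32 + 541.044 = 1759.36.
Because errors are independent across components, Cov(Tᵢ,Tⱼ) = Cov(Xᵢ,Xⱼ); the off-diagonal part of the true-score variance is the same as above.
True-score variance = [22.6²·0.88 + 2²·13.3²·0.95] + 541.044 = 1121.65 + 541.044 = 1662.69.
Reliability = 1662.69 / 1759.36 = 0.945.

0.945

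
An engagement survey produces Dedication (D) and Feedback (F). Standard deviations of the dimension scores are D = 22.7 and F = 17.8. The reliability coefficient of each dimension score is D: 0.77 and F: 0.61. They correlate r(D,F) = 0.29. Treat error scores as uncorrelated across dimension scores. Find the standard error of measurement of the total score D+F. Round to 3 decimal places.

15.559

Var(total) = 832.13 + 234.355 = 1066.48.
True-score variance = 590.046 + 234.355 = 824.4, so reliability = 0.7730.
Error variance = 1066.48 − 824.4 = 242.084; SEM = √242.084 = 15.559.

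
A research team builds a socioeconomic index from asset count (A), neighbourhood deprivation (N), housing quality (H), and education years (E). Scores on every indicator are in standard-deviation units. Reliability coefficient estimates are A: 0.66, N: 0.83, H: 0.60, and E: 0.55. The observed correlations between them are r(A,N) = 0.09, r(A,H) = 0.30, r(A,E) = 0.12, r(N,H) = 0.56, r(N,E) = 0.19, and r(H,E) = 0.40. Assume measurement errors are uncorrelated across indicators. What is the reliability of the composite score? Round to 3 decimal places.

0.814

Var(A+N+H+E) = 4 + 2·[0.09 + 0.30 + 0.12 + 0.56 + 0.19 + 0.40] = 4 + 3.32 = 7.32.
With uncorrelated errors the cross-covariances are all true-score covariance, so they carry over unchanged; only the diagonal terms shrink to ρᵢσᵢ².
True-score variance = [0.66 + 0.83 + 0.60 + 0.55] + 3.32 = 2.64 + 3.32 = 5.96.
Reliability = 5.96 / 7.32 = 0.814.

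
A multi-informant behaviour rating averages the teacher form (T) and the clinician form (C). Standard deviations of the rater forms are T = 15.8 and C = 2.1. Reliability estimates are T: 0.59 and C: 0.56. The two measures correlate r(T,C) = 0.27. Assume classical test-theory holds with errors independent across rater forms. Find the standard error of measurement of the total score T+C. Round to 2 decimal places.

10.21

Var(total) = 254.05 + 17.9172 = 271.967.
True-score variance = 149.757 + 17.9172 = 167.674, so reliability = 0.6165.
Error variance = 271.967 − 167.674 = 104.293; SEM = √104.293 = 10.21.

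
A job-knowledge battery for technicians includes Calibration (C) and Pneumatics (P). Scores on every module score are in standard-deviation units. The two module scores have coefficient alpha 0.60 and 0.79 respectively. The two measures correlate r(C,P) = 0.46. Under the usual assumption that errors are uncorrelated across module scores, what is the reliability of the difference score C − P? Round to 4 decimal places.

Var(C−P) = 1 + 1 − 2·0.46 = 2 − 0.92 = 1.08.
Under uncorrelated errors the observed covariances equal the true-score covariances, so only the own-variance terms attenuate.
True-score variance = [0.60 + 0.79] − 0.92 = 1.39 − 0.92 = 0.47.
Reliability = 0.47 / 1.08 = 0.4352.

0.4352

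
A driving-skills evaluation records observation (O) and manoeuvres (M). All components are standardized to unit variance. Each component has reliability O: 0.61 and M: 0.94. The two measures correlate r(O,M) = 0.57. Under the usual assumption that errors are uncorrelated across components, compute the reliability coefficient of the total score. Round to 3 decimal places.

Var(O+M) = 2 + 2·[0.57] = 2 + 1.14 = 3.14.
With uncorrelated errors the cross-covariances are all true-score covariance, so they carry over unchanged; only the diagonal terms shrink to ρᵢσᵢ².
True-score variance = [0.61 + 0.94] + 1.14 = 1.55 + 1.14 = 2.69.
Reliability = 2.69 / 3.14 = 0.857.

0.857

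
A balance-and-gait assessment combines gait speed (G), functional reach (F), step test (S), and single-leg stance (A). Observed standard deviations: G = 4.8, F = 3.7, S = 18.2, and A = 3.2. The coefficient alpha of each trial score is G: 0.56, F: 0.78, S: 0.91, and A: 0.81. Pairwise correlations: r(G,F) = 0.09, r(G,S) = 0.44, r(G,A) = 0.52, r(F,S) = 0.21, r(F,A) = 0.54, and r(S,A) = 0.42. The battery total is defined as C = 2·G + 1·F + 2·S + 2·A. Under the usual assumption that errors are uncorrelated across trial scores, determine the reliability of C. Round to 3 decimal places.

0.920

Var(C) = 2²·4.8² + 3.7² + 2²·18.2² + 2²·3.2² + 2·[2·4.8·3.7·0.09 + 4·4.8·18.2·0.44 + 4·4.8·3.2·0.52 + 2·3.7·18.2·0.21 + 2·3.7·3.2·0.54 + 4·18.2·3.2·0.42] = 1471.77 + 655.625 = 2127.39.
Under uncorrelated errors the observed covariances equal the true-score covariances, so only the own-variance terms attenuate.
True-score variance = [2²·4.8²·0.56 + 3.7²·0.78 + 2²·18.2²·0.91 + 2²·3.2²·0.81] + 655.625 = 1301.18 + 655.625 = 1956.8.
Reliability = 1956.8 / 2127.39 = 0.920.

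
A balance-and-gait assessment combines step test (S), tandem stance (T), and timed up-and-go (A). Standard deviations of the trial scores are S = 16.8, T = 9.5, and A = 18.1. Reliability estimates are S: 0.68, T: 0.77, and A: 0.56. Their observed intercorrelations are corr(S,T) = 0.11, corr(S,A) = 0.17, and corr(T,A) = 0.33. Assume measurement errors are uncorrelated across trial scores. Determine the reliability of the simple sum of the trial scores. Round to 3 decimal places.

Var(S+T+A) = 16.8² + 9.5² + 18.1² + 2·[16.8·9.5·0.11 + 16.8·18.1·0.17 + 9.5·18.1·0.33] = 700.1 + 251.986 = 952.086.
Under uncorrelated errors the observed covariances equal the true-score covariances, so only the own-variance terms attenuate.
True-score variance = [16.8²·0.68 + 9.5²·0.77 + 18.1²·0.56] + 251.986 = 444.877 + 251.986 = 696.864.
Reliability = 696.864 / 952.086 = 0.732.

0.732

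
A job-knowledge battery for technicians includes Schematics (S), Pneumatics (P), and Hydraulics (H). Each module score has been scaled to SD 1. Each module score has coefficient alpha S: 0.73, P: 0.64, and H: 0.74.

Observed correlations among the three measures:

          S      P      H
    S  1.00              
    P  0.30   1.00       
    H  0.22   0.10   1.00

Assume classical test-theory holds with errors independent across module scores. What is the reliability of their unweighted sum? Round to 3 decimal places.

Var(S+P+H) = 3 + 2·[0.30 + 0.22 + 0.10] = 3 + 1.24 = 4.24.
With uncorrelated errors the cross-covariances are all true-score covariance, so they carry over unchanged; only the diagonal terms shrink to ρᵢσᵢ².
True-score variance = [0.73 + 0.64 + 0.74] + 1.24 = 2.11 + 1.24 = 3.35.
Reliability = 3.35 / 4.24 = 0.790.

0.790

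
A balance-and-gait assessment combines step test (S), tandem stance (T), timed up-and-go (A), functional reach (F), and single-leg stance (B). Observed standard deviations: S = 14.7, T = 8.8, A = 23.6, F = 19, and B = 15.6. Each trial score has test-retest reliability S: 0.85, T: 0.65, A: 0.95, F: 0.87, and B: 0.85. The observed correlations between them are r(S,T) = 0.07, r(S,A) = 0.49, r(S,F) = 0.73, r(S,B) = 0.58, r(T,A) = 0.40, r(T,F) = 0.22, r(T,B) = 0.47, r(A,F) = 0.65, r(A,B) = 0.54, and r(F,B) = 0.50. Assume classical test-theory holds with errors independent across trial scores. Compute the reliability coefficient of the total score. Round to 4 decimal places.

Var(S+T+A+F+B) = 14.7² + 8.8² + 23.6² + 19² + 15.6² + 2·[14.7·8.8·0.07 + 14.7·23.6·0.49 + 14.7·19·0.73 + 14.7·15.6·0.58 + 8.8·23.6·0.40 + 8.8·19·0.22 + 8.8·15.6·0.47 + 23.6·19·0.65 + 23.6·15.6·0.54 + 19·15.6·0.50] = 1454.85 + 2677.57 = 4132.42.
Because errors are independent across components, Cov(Tᵢ,Tⱼ) = Cov(Xᵢ,Xⱼ); the off-diagonal part of the true-score variance is the same as above.
True-score variance = [14.7²·0.85 + 8.8²·0.65 + 23.6²·0.95 + 19²·0.87 + 15.6²·0.85] + 2677.57 = 1284.05 + 2677.57 = 3961.62.
Reliability = 3961.62 / 4132.42 = 0.9587.

0.9587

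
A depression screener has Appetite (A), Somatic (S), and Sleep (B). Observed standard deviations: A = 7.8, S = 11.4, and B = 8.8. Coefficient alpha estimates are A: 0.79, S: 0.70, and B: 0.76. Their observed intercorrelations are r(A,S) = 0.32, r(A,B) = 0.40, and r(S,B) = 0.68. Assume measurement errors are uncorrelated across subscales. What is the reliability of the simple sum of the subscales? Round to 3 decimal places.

0.864

Var(A+S+B) = 7.8² + 11.4² + 8.8² + 2·[7.8·11.4·0.32 + 7.8·8.8·0.40 + 11.4·8.8·0.68] = 268.24 + 248.256 = 516.496.
Because errors are independent across components, Cov(Tᵢ,Tⱼ) = Cov(Xᵢ,Xⱼ); the off-diagonal part of the true-score variance is the same as above.
True-score variance = [7.8²·0.79 + 11.4²·0.70 + 8.8²·0.76] + 248.256 = 197.89 + 248.256 = 446.146.
Reliability = 446.146 / 516.496 = 0.864.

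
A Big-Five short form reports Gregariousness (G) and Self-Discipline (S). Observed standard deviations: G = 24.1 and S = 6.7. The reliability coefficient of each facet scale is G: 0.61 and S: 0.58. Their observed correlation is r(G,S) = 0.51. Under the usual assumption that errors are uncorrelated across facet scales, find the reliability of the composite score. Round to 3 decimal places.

Var(G+S) = 24.1² + 6.7² + 2·[24.1·6.7·0.51] = 625.7 + 164.699 = 790.399.
Because errors are independent across components, Cov(Tᵢ,Tⱼ) = Cov(Xᵢ,Xⱼ); the off-diagonal part of the true-score variance is the same as above.
True-score variance = [24.1²·0.61 + 6.7²·0.58] + 164.699 = 380.33 + 164.699 = 545.03.
Reliability = 545.03 / 790.399 = 0.690.

0.690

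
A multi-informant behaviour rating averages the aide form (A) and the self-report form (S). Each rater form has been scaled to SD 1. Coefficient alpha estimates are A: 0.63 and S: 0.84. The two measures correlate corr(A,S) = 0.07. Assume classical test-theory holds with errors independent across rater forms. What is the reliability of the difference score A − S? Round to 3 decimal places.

0.715

Var(A−S) = 1 + 1 − 2·0.07 = 2 − 0.14 = 1.86.
With uncorrelated errors the cross-covariances are all true-score covariance, so they carry over unchanged; only the diagonal terms shrink to ρᵢσᵢ².
True-score variance = [0.63 + 0.84] − 0.14 = 1.47 − 0.14 = 1.33.
Reliability = 1.33 / 1.86 = 0.715.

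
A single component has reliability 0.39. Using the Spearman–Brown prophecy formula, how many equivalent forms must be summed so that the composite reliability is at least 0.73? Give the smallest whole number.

k ≥ ρ*(1−ρ₁)/(ρ₁(1−ρ*)) = 0.73·0.61 / (0.39·0.27) = 4.229.
Smallest integer k = 5.

5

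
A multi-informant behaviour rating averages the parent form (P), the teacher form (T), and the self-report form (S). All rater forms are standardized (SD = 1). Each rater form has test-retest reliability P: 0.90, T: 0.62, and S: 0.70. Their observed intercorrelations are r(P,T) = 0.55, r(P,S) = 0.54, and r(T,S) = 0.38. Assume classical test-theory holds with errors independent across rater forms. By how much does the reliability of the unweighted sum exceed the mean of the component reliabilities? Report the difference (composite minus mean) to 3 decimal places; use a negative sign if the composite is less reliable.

0.129

Var(sum) = 3 + 2.94 = 5.94; true-score variance = 2.22 + 2.94 = 5.16; composite reliability = 0.8687.
Mean component reliability = 0.7400.
Difference = 0.8687 − 0.7400 = 0.129.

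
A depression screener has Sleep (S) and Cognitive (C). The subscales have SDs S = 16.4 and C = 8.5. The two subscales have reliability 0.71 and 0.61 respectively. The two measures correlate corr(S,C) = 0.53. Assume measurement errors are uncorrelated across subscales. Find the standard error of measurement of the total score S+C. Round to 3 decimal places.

10.304

Var(total) = 341.21 + 147.764 = 488.974.
True-score variance = 235.034 + 147.764 = 382.798, so reliability = 0.7829.
Error variance = 488.974 − 382.798 = 106.176; SEM = √106.176 = 10.304.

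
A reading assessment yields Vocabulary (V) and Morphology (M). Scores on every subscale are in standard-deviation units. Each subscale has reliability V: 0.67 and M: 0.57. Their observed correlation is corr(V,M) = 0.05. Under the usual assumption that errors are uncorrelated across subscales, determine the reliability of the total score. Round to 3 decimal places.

0.638

Var(V+M) = 2 + 2·[0.05] = 2 + 0.1 = 2.1.
With uncorrelated errors the cross-covariances are all true-score covariance, so they carry over unchanged; only the diagonal terms shrink to ρᵢσᵢ².
True-score variance = [0.67 + 0.57] + 0.1 = 1.24 + 0.1 = 1.34.
Reliability = 1.34 / 2.1 = 0.638.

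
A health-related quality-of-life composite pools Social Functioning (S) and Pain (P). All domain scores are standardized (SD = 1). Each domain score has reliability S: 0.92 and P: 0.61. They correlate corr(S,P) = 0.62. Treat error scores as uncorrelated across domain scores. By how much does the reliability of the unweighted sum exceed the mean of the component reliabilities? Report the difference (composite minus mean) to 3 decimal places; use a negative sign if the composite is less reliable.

Var(sum) = 2 + 1.24 = 3.24; true-score variance = 1.53 + 1.24 = 2.77; composite reliability = 0.8549.
Mean component reliability = 0.7650.
Difference = 0.8549 − 0.7650 = 0.090.

0.090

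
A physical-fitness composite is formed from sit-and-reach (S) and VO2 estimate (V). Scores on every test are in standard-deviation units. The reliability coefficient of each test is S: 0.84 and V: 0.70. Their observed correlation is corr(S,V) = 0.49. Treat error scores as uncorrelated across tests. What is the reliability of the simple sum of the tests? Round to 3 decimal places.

0.846

Var(S+V) = 2 + 2·[0.49] = 2 + 0.98 = 2.98.
Because errors are independent across components, Cov(Tᵢ,Tⱼ) = Cov(Xᵢ,Xⱼ); the off-diagonal part of the true-score variance is the same as above.
True-score variance = [0.84 + 0.70] + 0.98 = 1.54 + 0.98 = 2.52.
Reliability = 2.52 / 2.98 = 0.846.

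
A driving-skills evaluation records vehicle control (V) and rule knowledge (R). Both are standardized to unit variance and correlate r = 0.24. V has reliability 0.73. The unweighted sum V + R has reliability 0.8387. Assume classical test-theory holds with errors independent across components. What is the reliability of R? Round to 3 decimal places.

0.870

Var(V+R) = 2 + 2·0.24 = 2.480.
True-score variance = ρ_V + ρ_R + 2·0.24, so 0.8387 = (0.73 + ρ_R + 0.48) / 2.480.
ρ_R = 0.8387·2.480 − 0.73 − 0.48 = 0.870.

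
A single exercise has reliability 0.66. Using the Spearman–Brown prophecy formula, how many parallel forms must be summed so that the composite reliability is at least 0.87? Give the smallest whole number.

4

k ≥ ρ*(1−ρ₁)/(ρ₁(1−ρ*)) = 0.87·0.34 / (0.66·0.13) = 3.448.
Smallest integer k = 4.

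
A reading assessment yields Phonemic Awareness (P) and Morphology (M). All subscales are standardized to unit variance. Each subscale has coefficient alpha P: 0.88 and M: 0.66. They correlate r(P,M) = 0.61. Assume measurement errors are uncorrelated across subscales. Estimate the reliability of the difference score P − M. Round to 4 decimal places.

Var(P−M) = 1 + 1 − 2·0.61 = 2 − 1.22 = 0.78.
Because errors are independent across components, Cov(Tᵢ,Tⱼ) = Cov(Xᵢ,Xⱼ); the off-diagonal part of the true-score variance is the same as above.
True-score variance = [0.88 + 0.66] − 1.22 = 1.54 − 1.22 = 0.32.
Reliability = 0.32 / 0.78 = 0.4103.

0.4103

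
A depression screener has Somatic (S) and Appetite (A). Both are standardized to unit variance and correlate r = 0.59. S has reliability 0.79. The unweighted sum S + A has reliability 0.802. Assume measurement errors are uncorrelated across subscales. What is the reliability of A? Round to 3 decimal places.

0.580

Var(S+A) = 2 + 2·0.59 = 3.180.
True-score variance = ρ_S + ρ_A + 2·0.59, so 0.802 = (0.79 + ρ_A + 1.18) / 3.180.
ρ_A = 0.802·3.180 − 0.79 − 1.18 = 0.580.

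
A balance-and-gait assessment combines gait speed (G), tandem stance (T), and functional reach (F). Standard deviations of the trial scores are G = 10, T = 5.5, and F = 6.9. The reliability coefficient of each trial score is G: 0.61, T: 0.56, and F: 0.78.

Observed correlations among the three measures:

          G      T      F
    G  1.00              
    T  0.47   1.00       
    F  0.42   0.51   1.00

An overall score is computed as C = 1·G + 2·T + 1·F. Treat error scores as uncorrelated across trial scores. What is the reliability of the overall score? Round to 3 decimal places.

Var(C) = 10² + 2²·5.5² + 6.9² + 2·[2·10·5.5·0.47 + 10·6.9·0.42 + 2·5.5·6.9·0.51] = 268.61 + 238.778 = 507.388.
Because errors are independent across components, Cov(Tᵢ,Tⱼ) = Cov(Xᵢ,Xⱼ); the off-diagonal part of the true-score variance is the same as above.
True-score variance = [10²·0.61 + 2²·5.5²·0.56 + 6.9²·0.78] + 238.778 = 165.896 + 238.778 = 404.674.
Reliability = 404.674 / 507.388 = 0.798.

0.798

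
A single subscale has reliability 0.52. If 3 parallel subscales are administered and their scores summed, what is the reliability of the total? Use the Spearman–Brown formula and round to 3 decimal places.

0.765

ρ_k = kρ / (1 + (k−1)ρ) = 3·0.52 / (1 + 2·0.52) = 1.560 / 2.040 = 0.765.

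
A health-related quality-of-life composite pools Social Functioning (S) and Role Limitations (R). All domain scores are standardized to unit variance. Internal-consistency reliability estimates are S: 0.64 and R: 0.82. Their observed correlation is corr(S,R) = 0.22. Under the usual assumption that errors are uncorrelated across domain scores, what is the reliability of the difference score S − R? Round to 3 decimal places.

Var(S−R) = 1 + 1 − 2·0.22 = 2 − 0.44 = 1.56.
Because errors are independent across components, Cov(Tᵢ,Tⱼ) = Cov(Xᵢ,Xⱼ); the off-diagonal part of the true-score variance is the same as above.
True-score variance = [0.64 + 0.82] − 0.44 = 1.46 − 0.44 = 1.02.
Reliability = 1.02 / 1.56 = 0.654.

0.654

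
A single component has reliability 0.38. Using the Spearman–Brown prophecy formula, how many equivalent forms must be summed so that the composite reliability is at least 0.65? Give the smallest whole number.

k ≥ ρ*(1−ρ₁)/(ρ₁(1−ρ*)) = 0.65·0.62 / (0.38·0.35) = 3.030.
Smallest integer k = 4.

4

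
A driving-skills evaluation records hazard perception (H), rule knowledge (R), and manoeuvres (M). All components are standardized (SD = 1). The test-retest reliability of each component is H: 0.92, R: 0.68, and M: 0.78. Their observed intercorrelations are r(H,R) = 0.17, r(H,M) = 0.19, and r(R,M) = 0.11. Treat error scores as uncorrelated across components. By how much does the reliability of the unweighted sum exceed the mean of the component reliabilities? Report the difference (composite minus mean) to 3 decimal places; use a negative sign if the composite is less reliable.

0.049

Var(sum) = 3 + 0.94 = 3.94; true-score variance = 2.38 + 0.94 = 3.32; composite reliability = 0.8426.
Mean component reliability = 0.7933.
Difference = 0.8426 − 0.7933 = 0.049.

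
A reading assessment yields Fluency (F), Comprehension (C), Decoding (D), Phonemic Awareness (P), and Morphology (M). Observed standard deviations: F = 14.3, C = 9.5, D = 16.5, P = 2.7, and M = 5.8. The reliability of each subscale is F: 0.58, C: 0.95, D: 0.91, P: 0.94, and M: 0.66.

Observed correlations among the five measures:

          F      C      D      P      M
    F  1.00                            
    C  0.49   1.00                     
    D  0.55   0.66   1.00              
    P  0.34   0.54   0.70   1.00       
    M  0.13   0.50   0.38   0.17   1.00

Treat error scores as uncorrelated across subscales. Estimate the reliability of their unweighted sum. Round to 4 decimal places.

0.9143

Var(F+C+D+P+M) = 14.3² + 9.5² + 16.5² + 2.7² + 5.8² + 2·[14.3·9.5·0.49 + 14.3·16.5·0.55 + 14.3·2.7·0.34 + 14.3·5.8·0.13 + 9.5·16.5·0.66 + 9.5·2.7·0.54 + 9.5·5.8·0.50 + 16.5·2.7·0.70 + 16.5·5.8·0.38 + 2.7·5.8·0.17] = 607.92 + 870.636 = 1478.56.
With uncorrelated errors the cross-covariances are all true-score covariance, so they carry over unchanged; only the diagonal terms shrink to ρᵢσᵢ².
True-score variance = [14.3²·0.58 + 9.5²·0.95 + 16.5²·0.91 + 2.7²·0.94 + 5.8²·0.66] + 870.636 = 481.144 + 870.636 = 1351.78.
Reliability = 1351.78 / 1478.56 = 0.9143.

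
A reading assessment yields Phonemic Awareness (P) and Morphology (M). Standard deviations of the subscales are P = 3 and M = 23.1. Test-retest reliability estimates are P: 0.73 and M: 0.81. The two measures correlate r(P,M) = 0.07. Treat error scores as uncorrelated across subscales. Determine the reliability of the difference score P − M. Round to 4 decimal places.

0.8052

Var(P−M) = 3² + 23.1² − 2·3·23.1·0.07 = 542.61 − 9.702 = 532.908.
Because errors are independent across components, Cov(Tᵢ,Tⱼ) = Cov(Xᵢ,Xⱼ); the off-diagonal part of the true-score variance is the same as above.
True-score variance = [3²·0.73 + 23.1²·0.81] − 9.702 = 438.794 − 9.702 = 429.092.
Reliability = 429.092 / 532.908 = 0.8052.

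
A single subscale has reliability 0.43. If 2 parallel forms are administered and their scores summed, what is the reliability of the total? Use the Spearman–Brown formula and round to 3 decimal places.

ρ_k = kρ / (1 + (k−1)ρ) = 2·0.43 / (1 + 1·0.43) = 0.860 / 1.430 = 0.601.

0.601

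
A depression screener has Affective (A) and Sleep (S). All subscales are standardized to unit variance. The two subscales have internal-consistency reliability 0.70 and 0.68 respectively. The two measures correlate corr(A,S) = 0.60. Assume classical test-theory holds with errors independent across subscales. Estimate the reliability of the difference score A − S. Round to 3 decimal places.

Var(A−S) = 1 + 1 − 2·0.60 = 2 − 1.2 = 0.8.
Under uncorrelated errors the observed covariances equal the true-score covariances, so only the own-variance terms attenuate.
True-score variance = [0.70 + 0.68] − 1.2 = 1.38 − 1.2 = 0.18.
Reliability = 0.18 / 0.8 = 0.225.

0.225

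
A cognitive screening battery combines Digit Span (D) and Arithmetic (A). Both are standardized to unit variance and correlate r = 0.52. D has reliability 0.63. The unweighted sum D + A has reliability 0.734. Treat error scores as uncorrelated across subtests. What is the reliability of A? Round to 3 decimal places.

Var(D+A) = 2 + 2·0.52 = 3.040.
True-score variance = ρ_D + ρ_A + 2·0.52, so 0.734 = (0.63 + ρ_A + 1.04) / 3.040.
ρ_A = 0.734·3.040 − 0.63 − 1.04 = 0.561.

0.561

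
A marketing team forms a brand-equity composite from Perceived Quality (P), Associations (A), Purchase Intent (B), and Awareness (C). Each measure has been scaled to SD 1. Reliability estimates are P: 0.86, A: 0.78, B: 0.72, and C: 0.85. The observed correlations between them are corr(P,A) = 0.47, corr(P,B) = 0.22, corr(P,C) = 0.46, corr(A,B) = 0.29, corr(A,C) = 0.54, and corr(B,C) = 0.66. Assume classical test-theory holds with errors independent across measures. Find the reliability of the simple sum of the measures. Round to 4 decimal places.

0.9149

Var(P+A+B+C) = 4 + 2·[0.47 + 0.22 + 0.46 + 0.29 + 0.54 + 0.66] = 4 + 5.28 = 9.28.
Under uncorrelated errors the observed covariances equal the true-score covariances, so only the own-variance terms attenuate.
True-score variance = [0.86 + 0.78 + 0.72 + 0.85] + 5.28 = 3.21 + 5.28 = 8.49.
Reliability = 8.49 / 9.28 = 0.9149.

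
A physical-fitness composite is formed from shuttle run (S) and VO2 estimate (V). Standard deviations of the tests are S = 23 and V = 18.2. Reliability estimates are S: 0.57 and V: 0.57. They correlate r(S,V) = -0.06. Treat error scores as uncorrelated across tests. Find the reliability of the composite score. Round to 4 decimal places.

Var(S+V) = 23² + 18.2² + 2·[23·18.2·(-0.06)] = 860.24 − 50.232 = 810.008.
Under uncorrelated errors the observed covariances equal the true-score covariances, so only the own-variance terms attenuate.
True-score variance = [23²·0.57 + 18.2²·0.57] − 50.232 = 490.337 − 50.232 = 440.105.
Reliability = 440.105 / 810.008 = 0.5433.

0.5433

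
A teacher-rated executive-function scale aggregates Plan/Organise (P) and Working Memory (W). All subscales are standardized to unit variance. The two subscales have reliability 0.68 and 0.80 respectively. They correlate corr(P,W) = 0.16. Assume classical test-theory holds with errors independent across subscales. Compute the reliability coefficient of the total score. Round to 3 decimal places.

Var(P+W) = 2 + 2·[0.16] = 2 + 0.32 = 2.32.
Because errors are independent across components, Cov(Tᵢ,Tⱼ) = Cov(Xᵢ,Xⱼ); the off-diagonal part of the true-score variance is the same as above.
True-score variance = [0.68 + 0.80] + 0.32 = 1.48 + 0.32 = 1.8.
Reliability = 1.8 / 2.32 = 0.776.

0.776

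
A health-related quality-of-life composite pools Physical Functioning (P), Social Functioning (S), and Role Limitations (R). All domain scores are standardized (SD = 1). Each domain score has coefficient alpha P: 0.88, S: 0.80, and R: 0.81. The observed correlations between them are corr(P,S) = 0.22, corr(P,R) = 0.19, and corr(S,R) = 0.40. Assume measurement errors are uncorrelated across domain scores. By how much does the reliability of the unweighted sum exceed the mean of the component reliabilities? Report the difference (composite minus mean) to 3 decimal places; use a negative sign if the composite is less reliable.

Var(sum) = 3 + 1.62 = 4.62; true-score variance = 2.49 + 1.62 = 4.11; composite reliability = 0.8896.
Mean component reliability = 0.8300.
Difference = 0.8896 − 0.8300 = 0.060.

0.060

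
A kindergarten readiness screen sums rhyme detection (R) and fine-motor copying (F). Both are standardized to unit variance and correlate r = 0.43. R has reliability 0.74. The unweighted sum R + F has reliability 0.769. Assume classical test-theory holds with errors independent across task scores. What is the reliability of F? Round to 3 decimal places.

0.599

Var(R+F) = 2 + 2·0.43 = 2.860.
True-score variance = ρ_R + ρ_F + 2·0.43, so 0.769 = (0.74 + ρ_F + 0.86) / 2.860.
ρ_F = 0.769·2.860 − 0.74 − 0.86 = 0.599.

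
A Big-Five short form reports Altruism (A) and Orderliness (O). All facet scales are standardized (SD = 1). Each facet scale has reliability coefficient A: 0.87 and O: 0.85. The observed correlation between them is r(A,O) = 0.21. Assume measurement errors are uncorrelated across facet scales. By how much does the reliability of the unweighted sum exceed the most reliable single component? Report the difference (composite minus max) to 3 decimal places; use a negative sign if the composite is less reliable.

0.014

Var(sum) = 2 + 0.42 = 2.42; true-score variance = 1.72 + 0.42 = 2.14; composite reliability = 0.8843.
Max component reliability = 0.8700.
Difference = 0.8843 − 0.8700 = 0.014.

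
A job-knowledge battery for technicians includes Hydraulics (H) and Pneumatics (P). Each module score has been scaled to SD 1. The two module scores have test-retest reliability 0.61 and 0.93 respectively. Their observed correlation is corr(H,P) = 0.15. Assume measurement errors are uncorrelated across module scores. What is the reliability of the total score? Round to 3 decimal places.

Var(H+P) = 2 + 2·[0.15] = 2 + 0.3 = 2.3.
With uncorrelated errors the cross-covariances are all true-score covariance, so they carry over unchanged; only the diagonal terms shrink to ρᵢσᵢ².
True-score variance = [0.61 + 0.93] + 0.3 = 1.54 + 0.3 = 1.84.
Reliability = 1.84 / 2.3 = 0.800.

0.800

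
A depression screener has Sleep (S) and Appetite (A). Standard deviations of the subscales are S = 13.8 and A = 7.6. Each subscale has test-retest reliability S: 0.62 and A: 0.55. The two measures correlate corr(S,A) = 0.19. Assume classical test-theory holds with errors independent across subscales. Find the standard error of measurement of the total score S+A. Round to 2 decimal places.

9.92

Var(total) = 248.2 + 39.8544 = 288.054.
True-score variance = 149.841 + 39.8544 = 189.695, so reliability = 0.6585.
Error variance = 288.054 − 189.695 = 98.3592; SEM = √98.3592 = 9.92.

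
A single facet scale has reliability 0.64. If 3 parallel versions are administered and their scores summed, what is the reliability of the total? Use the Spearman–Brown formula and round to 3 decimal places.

0.842

ρ_k = kρ / (1 + (k−1)ρ) = 3·0.64 / (1 + 2·0.64) = 1.920 / 2.280 = 0.842.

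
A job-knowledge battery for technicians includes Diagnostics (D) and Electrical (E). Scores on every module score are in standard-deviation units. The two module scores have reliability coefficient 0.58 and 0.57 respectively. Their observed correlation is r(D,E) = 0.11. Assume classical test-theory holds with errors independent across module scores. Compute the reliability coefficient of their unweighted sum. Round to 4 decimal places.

Var(D+E) = 2 + 2·[0.11] = 2 + 0.22 = 2.22.
With uncorrelated errors the cross-covariances are all true-score covariance, so they carry over unchanged; only the diagonal terms shrink to ρᵢσᵢ².
True-score variance = [0.58 + 0.57] + 0.22 = 1.15 + 0.22 = 1.37.
Reliability = 1.37 / 2.22 = 0.6171.

0.6171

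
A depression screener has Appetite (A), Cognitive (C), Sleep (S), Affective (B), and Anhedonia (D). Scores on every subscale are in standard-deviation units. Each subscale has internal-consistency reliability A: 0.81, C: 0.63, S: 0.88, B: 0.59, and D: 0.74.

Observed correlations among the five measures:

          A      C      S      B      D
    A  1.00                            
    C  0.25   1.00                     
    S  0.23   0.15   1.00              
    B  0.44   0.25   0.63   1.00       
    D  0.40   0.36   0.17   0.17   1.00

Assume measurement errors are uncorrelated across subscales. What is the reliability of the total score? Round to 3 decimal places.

0.878

Var(A+C+S+B+D) = 5 + 2·[0.25 + 0.23 + 0.44 + 0.40 + 0.15 + 0.25 + 0.36 + 0.63 + 0.17 + 0.17] = 5 + 6.1 = 11.1.
Under uncorrelated errors the observed covariances equal the true-score covariances, so only the own-variance terms attenuate.
True-score variance = [0.81 + 0.63 + 0.88 + 0.59 + 0.74] + 6.1 = 3.65 + 6.1 = 9.75.
Reliability = 9.75 / 11.1 = 0.878.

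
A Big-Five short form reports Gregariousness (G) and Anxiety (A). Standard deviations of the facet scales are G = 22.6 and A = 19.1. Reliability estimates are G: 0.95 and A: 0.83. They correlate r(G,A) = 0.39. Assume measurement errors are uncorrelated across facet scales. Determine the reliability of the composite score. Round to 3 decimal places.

Var(G+A) = 22.6² + 19.1² + 2·[22.6·19.1·0.39] = 875.57 + 336.695 = 1212.26.
Under uncorrelated errors the observed covariances equal the true-score covariances, so only the own-variance terms attenuate.
True-score variance = [22.6²·0.95 + 19.1²·0.83] + 336.695 = 788.014 + 336.695 = 1124.71.
Reliability = 1124.71 / 1212.26 = 0.928.

0.928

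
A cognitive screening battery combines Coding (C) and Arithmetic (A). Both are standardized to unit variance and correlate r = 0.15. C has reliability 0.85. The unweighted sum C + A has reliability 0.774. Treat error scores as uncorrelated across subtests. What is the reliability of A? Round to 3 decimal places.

0.630

Var(C+A) = 2 + 2·0.15 = 2.300.
True-score variance = ρ_C + ρ_A + 2·0.15, so 0.774 = (0.85 + ρ_A + 0.30) / 2.300.
ρ_A = 0.774·2.300 − 0.85 − 0.30 = 0.630.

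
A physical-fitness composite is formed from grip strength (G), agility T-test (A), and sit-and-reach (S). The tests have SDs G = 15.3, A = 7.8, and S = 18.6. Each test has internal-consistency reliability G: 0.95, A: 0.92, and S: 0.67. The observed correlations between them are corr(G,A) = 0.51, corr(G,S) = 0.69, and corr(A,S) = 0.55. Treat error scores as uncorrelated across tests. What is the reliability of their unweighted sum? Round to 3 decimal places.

0.901

Var(G+A+S) = 15.3² + 7.8² + 18.6² + 2·[15.3·7.8·0.51 + 15.3·18.6·0.69 + 7.8·18.6·0.55] = 640.89 + 674.035 = 1314.93.
Under uncorrelated errors the observed covariances equal the true-score covariances, so only the own-variance terms attenuate.
True-score variance = [15.3²·0.95 + 7.8²·0.92 + 18.6²·0.67] + 674.035 = 510.152 + 674.035 = 1184.19.
Reliability = 1184.19 / 1314.93 = 0.901.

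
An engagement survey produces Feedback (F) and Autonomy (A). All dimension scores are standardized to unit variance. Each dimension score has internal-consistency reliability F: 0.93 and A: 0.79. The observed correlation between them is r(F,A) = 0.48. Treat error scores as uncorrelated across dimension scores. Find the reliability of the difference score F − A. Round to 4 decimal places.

Var(F−A) = 1 + 1 − 2·0.48 = 2 − 0.96 = 1.04.
Because errors are independent across components, Cov(Tᵢ,Tⱼ) = Cov(Xᵢ,Xⱼ); the off-diagonal part of the true-score variance is the same as above.
True-score variance = [0.93 + 0.79] − 0.96 = 1.72 − 0.96 = 0.76.
Reliability = 0.76 / 1.04 = 0.7308.

0.7308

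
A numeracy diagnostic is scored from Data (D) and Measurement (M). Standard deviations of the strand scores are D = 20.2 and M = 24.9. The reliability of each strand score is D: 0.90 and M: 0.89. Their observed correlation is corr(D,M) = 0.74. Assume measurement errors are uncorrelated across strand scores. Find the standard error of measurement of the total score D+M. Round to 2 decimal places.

Var(total) = 1028.05 + 744.41 = 1772.46.
True-score variance = 919.045 + 744.41 = 1663.46, so reliability = 0.9385.
Error variance = 1772.46 − 1663.46 = 109.005; SEM = √109.005 = 10.44.

10.44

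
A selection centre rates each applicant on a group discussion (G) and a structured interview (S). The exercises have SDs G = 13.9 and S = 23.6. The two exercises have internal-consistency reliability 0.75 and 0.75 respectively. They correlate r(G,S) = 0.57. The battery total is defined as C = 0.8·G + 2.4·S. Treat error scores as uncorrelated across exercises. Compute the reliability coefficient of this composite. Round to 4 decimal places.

0.7943

Var(C) = 0.8²·13.9² + 2.4²·23.6² + 2·[1.92·13.9·23.6·0.57] = 3331.74 + 718.014 = 4049.76.
Under uncorrelated errors the observed covariances equal the true-score covariances, so only the own-variance terms attenuate.
True-score variance = [0.8²·13.9²·0.75 + 2.4²·23.6²·0.75] + 718.014 = 2498.81 + 718.014 = 3216.82.
Reliability = 3216.82 / 4049.76 = 0.7943.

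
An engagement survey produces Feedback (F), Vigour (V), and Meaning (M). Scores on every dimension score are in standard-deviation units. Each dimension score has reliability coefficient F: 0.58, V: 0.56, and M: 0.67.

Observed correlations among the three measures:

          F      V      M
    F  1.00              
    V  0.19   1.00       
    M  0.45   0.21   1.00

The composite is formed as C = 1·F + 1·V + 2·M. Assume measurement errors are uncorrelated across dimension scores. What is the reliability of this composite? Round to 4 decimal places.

0.7583

Var(C) = 1 + 1 + 2² + 2·[0.19 + 2·0.45 + 2·0.21] = 6 + 3.02 = 9.02.
With uncorrelated errors the cross-covariances are all true-score covariance, so they carry over unchanged; only the diagonal terms shrink to ρᵢσᵢ².
True-score variance = [0.58 + 0.56 + 2²·0.67] + 3.02 = 3.82 + 3.02 = 6.84.
Reliability = 6.84 / 9.02 = 0.7583.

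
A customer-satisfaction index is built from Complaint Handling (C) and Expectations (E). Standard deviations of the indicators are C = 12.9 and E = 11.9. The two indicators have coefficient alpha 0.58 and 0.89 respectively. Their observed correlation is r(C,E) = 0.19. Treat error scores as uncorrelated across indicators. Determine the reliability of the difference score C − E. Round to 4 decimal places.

0.6577

Var(C−E) = 12.9² + 11.9² − 2·12.9·11.9·0.19 = 308.02 − 58.3338 = 249.686.
Under uncorrelated errors the observed covariances equal the true-score covariances, so only the own-variance terms attenuate.
True-score variance = [12.9²·0.58 + 11.9²·0.89] − 58.3338 = 222.551 − 58.3338 = 164.217.
Reliability = 164.217 / 249.686 = 0.6577.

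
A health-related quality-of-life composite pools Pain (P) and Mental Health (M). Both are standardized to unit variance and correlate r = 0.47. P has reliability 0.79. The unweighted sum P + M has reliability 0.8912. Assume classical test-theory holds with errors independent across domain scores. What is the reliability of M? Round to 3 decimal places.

0.890

Var(P+M) = 2 + 2·0.47 = 2.940.
True-score variance = ρ_P + ρ_M + 2·0.47, so 0.8912 = (0.79 + ρ_M + 0.94) / 2.940.
ρ_M = 0.8912·2.940 − 0.79 − 0.94 = 0.890.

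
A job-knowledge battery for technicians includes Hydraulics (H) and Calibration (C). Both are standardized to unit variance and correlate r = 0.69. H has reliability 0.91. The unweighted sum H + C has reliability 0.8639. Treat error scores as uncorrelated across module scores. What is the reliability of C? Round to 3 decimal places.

0.630

Var(H+C) = 2 + 2·0.69 = 3.380.
True-score variance = ρ_H + ρ_C + 2·0.69, so 0.8639 = (0.91 + ρ_C + 1.38) / 3.380.
ρ_C = 0.8639·3.380 − 0.91 − 1.38 = 0.630.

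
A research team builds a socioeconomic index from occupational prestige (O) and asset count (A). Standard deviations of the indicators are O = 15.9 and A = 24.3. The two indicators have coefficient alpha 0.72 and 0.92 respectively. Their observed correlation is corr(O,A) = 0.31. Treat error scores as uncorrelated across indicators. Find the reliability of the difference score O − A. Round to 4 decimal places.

Var(O−A) = 15.9² + 24.3² − 2·15.9·24.3·0.31 = 843.3 − 239.549 = 603.751.
With uncorrelated errors the cross-covariances are all true-score covariance, so they carry over unchanged; only the diagonal terms shrink to ρᵢσᵢ².
True-score variance = [15.9²·0.72 + 24.3²·0.92] − 239.549 = 725.274 − 239.549 = 485.725.
Reliability = 485.725 / 603.751 = 0.8045.

0.8045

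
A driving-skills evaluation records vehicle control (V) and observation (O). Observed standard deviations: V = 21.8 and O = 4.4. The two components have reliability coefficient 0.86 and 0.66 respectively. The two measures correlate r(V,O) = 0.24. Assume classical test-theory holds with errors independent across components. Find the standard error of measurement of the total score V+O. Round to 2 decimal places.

Var(total) = 494.6 + 46.0416 = 540.642.
True-score variance = 421.484 + 46.0416 = 467.526, so reliability = 0.8648.
Error variance = 540.642 − 467.526 = 73.116; SEM = √73.116 = 8.55.

8.55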